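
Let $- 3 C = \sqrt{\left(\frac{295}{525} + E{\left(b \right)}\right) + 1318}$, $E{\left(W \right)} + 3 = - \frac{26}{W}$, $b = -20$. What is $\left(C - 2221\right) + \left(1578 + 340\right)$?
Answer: $-303 - \frac{\sqrt{58073610}}{630} \approx -315.1$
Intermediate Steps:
$E{\left(W \right)} = -3 - \frac{26}{W}$
$C = - \frac{\sqrt{58073610}}{630}$ ($C = - \frac{\sqrt{\left(\frac{295}{525} - \left(3 + \frac{26}{-20}\right)\right) + 1318}}{3} = - \frac{\sqrt{\left(295 \cdot \frac{1}{525} - \frac{17}{10}\right) + 1318}}{3} = - \frac{\sqrt{\left(\frac{59}{105} + \left(-3 + \frac{13}{10}\right)\right) + 1318}}{3} = - \frac{\sqrt{\left(\frac{59}{105} - \frac{17}{10}\right) + 1318}}{3} = - \frac{\sqrt{- \frac{239}{210} + 1318}}{3} = - \frac{\sqrt{\frac{276541}{210}}}{3} = - \frac{\frac{1}{210} \sqrt{58073610}}{3} = - \frac{\sqrt{58073610}}{630} \approx -12.096$)
$\left(C - 2221\right) + \left(1578 + 340\right) = \left(- \frac{\sqrt{58073610}}{630} - 2221\right) + \left(1578 + 340\right) = \left(-2221 - \frac{\sqrt{58073610}}{630}\right) + 1918 = -303 - \frac{\sqrt{58073610}}{630}$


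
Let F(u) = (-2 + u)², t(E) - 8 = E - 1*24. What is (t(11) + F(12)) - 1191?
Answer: -1096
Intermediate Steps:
t(E) = -16 + E (t(E) = 8 + (E - 1*24) = 8 + (E - 24) = 8 + (-24 + E) = -16 + E)
(t(11) + F(12)) - 1191 = ((-16 + 11) + (-2 + 12)²) - 1191 = (-5 + 10²) - 1191 = (-5 + 100) - 1191 = 95 - 1191 = -1096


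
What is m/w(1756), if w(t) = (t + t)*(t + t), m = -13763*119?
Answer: -1637797/12334144 ≈ -0.13279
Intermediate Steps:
m = -1637797
w(t) = 4*t² (w(t) = (2*t)*(2*t) = 4*t²)
m/w(1756) = -1637797/(4*1756²) = -1637797/(4*3083536) = -1637797/12334144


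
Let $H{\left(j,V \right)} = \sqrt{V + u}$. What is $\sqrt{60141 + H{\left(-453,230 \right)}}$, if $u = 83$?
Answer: $\sqrt{60141 + \sqrt{313}} \approx 245.27$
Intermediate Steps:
$H{\left(j,V \right)} = \sqrt{83 + V}$ ($H{\left(j,V \right)} = \sqrt{V + 83} = \sqrt{83 + V}$)
$\sqrt{60141 + H{\left(-453,230 \right)}} = \sqrt{60141 + \sqrt{83 + 230}} = \sqrt{60141 + \sqrt{313}}$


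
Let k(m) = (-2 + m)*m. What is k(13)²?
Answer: 20449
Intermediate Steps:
k(m) = m*(-2 + m)
k(13)² = (13*(-2 + 13))² = (13*11)² = 143² = 20449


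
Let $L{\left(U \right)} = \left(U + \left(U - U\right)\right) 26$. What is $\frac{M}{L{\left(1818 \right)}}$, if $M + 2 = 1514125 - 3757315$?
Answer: $- \frac{560798}{11817} \approx -47.457$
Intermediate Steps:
$M = -2243192$ ($M = -2 + \left(1514125 - 3757315\right) = -2 - 2243190 = -2243192$)
$L{\left(U \right)} = 26 U$ ($L{\left(U \right)} = \left(U + 0\right) 26 = U 26 = 26 U$)
$\frac{M}{L{\left(1818 \right)}} = - \frac{2243192}{26 \cdot 1818} = - \frac{2243192}{47268} = \left(-2243192\right) \frac{1}{47268} = - \frac{560798}{11817}$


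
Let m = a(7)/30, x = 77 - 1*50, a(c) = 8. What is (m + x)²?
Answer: 167281/225 ≈ 743.47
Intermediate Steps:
x = 27 (x = 77 - 50 = 27)
m = 4/15 (m = 8/30 = 8*(1/30) = 4/15 ≈ 0.26667)
(m + x)² = (4/15 + 27)² = (409/15)² = 167281/225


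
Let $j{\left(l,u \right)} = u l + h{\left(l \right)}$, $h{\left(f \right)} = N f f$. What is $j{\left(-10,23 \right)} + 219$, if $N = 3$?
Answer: $289$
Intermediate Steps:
$h{\left(f \right)} = 3 f^{2}$ ($h{\left(f \right)} = 3 f f = 3 f^{2}$)
$j{\left(l,u \right)} = 3 l^{2} + l u$ ($j{\left(l,u \right)} = u l + 3 l^{2} = l u + 3 l^{2} = 3 l^{2} + l u$)
$j{\left(-10,23 \right)} + 219 = - 10 \left(23 + 3 \left(-10\right)\right) + 219 = - 10 \left(23 - 30\right) + 219 = \left(-10\right) \left(-7\right) + 219 = 70 + 219 = 289$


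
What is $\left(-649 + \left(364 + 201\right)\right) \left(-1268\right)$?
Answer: $106512$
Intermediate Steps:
$\left(-649 + \left(364 + 201\right)\right) \left(-1268\right) = \left(-649 + 565\right) \left(-1268\right) = \left(-84\right) \left(-1268\right) = 106512$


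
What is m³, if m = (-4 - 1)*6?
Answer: -27000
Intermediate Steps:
m = -30 (m = -5*6 = -30)
m³ = (-30)³ = -27000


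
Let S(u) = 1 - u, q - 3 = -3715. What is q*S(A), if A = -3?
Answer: -14848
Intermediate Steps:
q = -3712 (q = 3 - 3715 = -3712)
q*S(A) = -3712*(1 - 1*(-3)) = -3712*(1 + 3) = -3712*4 = -14848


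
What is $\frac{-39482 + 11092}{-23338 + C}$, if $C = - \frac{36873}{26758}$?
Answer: $\frac{44685860}{36736181} \approx 1.2164$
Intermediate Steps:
$C = - \frac{2169}{1574}$ ($C = \left(-36873\right) \frac{1}{26758} = - \frac{2169}{1574} \approx -1.378$)
$\frac{-39482 + 11092}{-23338 + C} = \frac{-39482 + 11092}{-23338 - \frac{2169}{1574}} = - \frac{28390}{- \frac{36736181}{1574}} = \left(-28390\right) \left(- \frac{1574}{36736181}\right) = \frac{44685860}{36736181}$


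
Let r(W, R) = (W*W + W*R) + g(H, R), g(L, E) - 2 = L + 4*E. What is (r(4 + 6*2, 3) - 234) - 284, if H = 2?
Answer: -198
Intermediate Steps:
g(L, E) = 2 + L + 4*E (g(L, E) = 2 + (L + 4*E) = 2 + L + 4*E)
r(W, R) = 4 + W² + 4*R + R*W (r(W, R) = (W*W + W*R) + (2 + 2 + 4*R) = (W² + R*W) + (4 + 4*R) = 4 + W² + 4*R + R*W)
(r(4 + 6*2, 3) - 234) - 284 = ((4 + (4 + 6*2)² + 4*3 + 3*(4 + 6*2)) - 234) - 284 = ((4 + (4 + 12)² + 12 + 3*(4 + 12)) - 234) - 284 = ((4 + 16² + 12 + 3*16) - 234) - 284 = ((4 + 256 + 12 + 48) - 234) - 284 = (320 - 234) - 284 = 86 - 284 = -198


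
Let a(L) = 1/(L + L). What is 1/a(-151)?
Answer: -302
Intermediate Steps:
a(L) = 1/(2*L)
1/a(-151) = 1/((½)/(-151)) = 1/((½)*(-1/151)) = 1/(-1/302) = -302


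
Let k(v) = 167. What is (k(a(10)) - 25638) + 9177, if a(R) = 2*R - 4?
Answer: -16294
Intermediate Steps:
a(R) = -4 + 2*R
(k(a(10)) - 25638) + 9177 = (167 - 25638) + 9177 = -25471 + 9177 = -16294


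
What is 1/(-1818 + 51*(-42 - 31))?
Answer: -1/5541 ≈ -0.00018047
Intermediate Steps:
1/(-1818 + 51*(-42 - 31)) = 1/(-1818 + 51*(-73)) = 1/(-1818 - 3723) = 1/(-5541) = -1/5541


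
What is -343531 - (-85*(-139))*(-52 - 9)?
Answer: 377184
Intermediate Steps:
-343531 - (-85*(-139))*(-52 - 9) = -343531 - 11815*(-61) = -343531 - 1*(-720715) = -343531 + 720715 = 377184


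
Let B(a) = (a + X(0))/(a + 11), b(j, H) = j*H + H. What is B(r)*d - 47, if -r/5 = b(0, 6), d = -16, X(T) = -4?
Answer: -1437/19 ≈ -75.632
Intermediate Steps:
b(j, H) = H + H*j (b(j, H) = H*j + H = H + H*j)
r = -30 (r = -30*(1 + 0) = -30 ≈ -30.000)
B(a) = (-4 + a)/(11 + a) (B(a) = (a - 4)/(a + 11) = (-4 + a)/(11 + a))
B(r)*d - 47 = ((-4 - 30)/(11 - 30))*(-16) - 47 = (-34/(-19))*(-16) - 47 = -1/19*(-34)*(-16) - 47 = (34/19)*(-16) - 47 = -544/19 - 47 = -1437/19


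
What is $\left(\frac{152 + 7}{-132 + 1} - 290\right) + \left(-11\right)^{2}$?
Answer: $- \frac{22298}{131} \approx -170.21$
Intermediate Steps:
$\left(\frac{152 + 7}{-132 + 1} - 290\right) + \left(-11\right)^{2} = \left(\frac{159}{-131} - 290\right) + 121 = \left(159 \left(- \frac{1}{131}\right) - 290\right) + 121 = \left(- \frac{159}{131} - 290\right) + 121 = - \frac{38149}{131} + 121 = - \frac{22298}{131}$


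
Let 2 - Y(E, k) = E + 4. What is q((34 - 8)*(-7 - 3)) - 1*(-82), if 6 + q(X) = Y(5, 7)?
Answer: 69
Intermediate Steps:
Y(E, k) = -2 - E (Y(E, k) = 2 - (E + 4) = 2 - (4 + E) = 2 + (-4 - E) = -2 - E)
q(X) = -13 (q(X) = -6 + (-2 - 1*5) = -6 + (-2 - 5) = -6 - 7 = -13)
q((34 - 8)*(-7 - 3)) - 1*(-82) = -13 - 1*(-82) = -13 + 82 = 69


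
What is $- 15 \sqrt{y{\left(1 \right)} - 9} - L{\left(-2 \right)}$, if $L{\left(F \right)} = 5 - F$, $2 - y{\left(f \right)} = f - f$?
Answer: $-7 - 15 i \sqrt{7} \approx -7.0 - 39.686 i$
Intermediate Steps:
$y{\left(f \right)} = 2$ ($y{\left(f \right)} = 2 - \left(f - f\right) = 2 - 0 = 2 + 0 = 2$)
$- 15 \sqrt{y{\left(1 \right)} - 9} - L{\left(-2 \right)} = - 15 \sqrt{2 - 9} - \left(5 - -2\right) = - 15 \sqrt{-7} - \left(5 + 2\right) = - 15 i \sqrt{7} - 7 = -7 - 15 i \sqrt{7}$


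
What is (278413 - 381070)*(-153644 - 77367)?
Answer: 23714896227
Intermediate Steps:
(278413 - 381070)*(-153644 - 77367) = -102657*(-231011) = 23714896227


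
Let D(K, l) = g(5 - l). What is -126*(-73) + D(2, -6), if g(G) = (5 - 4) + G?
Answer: 9210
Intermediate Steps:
g(G) = 1 + G
D(K, l) = 6 - l (D(K, l) = 1 + (5 - l) = 6 - l)
-126*(-73) + D(2, -6) = -126*(-73) + (6 - 1*(-6)) = 9198 + (6 + 6) = 9198 + 12 = 9210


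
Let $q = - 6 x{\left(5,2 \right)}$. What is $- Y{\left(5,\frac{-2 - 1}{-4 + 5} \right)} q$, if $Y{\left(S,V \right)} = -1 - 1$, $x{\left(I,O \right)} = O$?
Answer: $-24$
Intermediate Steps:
$q = -12$ ($q = \left(-6\right) 2 = -12$)
$Y{\left(S,V \right)} = -2$ ($Y{\left(S,V \right)} = -1 - 1 = -2$)
$- Y{\left(5,\frac{-2 - 1}{-4 + 5} \right)} q = \left(-1\right) \left(-2\right) \left(-12\right) = 2 \left(-12\right) = -24$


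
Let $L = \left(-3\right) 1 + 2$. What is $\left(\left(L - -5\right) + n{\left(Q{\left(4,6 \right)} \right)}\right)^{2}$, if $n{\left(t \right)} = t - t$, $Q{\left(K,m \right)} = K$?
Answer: $16$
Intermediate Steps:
$L = -1$ ($L = -3 + 2 = -1$)
$n{\left(t \right)} = 0$
$\left(\left(L - -5\right) + n{\left(Q{\left(4,6 \right)} \right)}\right)^{2} = \left(\left(-1 - -5\right) + 0\right)^{2} = \left(\left(-1 + 5\right) + 0\right)^{2} = \left(4 + 0\right)^{2} = 4^{2} = 16$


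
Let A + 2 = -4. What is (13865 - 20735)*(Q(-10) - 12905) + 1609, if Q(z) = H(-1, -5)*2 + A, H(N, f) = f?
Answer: 88768879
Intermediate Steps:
A = -6 (A = -2 - 4 = -6)
Q(z) = -16 (Q(z) = -5*2 - 6 = -10 - 6 = -16)
(13865 - 20735)*(Q(-10) - 12905) + 1609 = (13865 - 20735)*(-16 - 12905) + 1609 = -6870*(-12921) + 1609 = 88767270 + 1609 = 88768879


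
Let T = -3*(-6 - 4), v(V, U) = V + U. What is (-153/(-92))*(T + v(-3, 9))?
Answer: 1377/23 ≈ 59.870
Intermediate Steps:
v(V, U) = U + V
T = 30 (T = -3*(-10) = 30)
(-153/(-92))*(T + v(-3, 9)) = (-153/(-92))*(30 + (9 - 3)) = (-153*(-1/92))*(30 + 6) = (153/92)*36 = 1377/23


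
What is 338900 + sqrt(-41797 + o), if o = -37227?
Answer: 338900 + 4*I*sqrt(4939) ≈ 3.389e+5 + 281.11*I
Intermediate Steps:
338900 + sqrt(-41797 + o) = 338900 + sqrt(-41797 - 37227) = 338900 + sqrt(-79024) = 338900 + 4*I*sqrt(4939)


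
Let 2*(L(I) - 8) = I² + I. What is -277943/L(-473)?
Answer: -277943/111636 ≈ -2.4897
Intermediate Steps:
L(I) = 8 + I/2 + I²/2 (L(I) = 8 + (I² + I)/2 = 8 + (I + I²)/2 = 8 + (I/2 + I²/2) = 8 + I/2 + I²/2)
-277943/L(-473) = -277943/(8 + (½)*(-473) + (½)*(-473)²) = -277943/(8 - 473/2 + (½)*223729) = -277943/(8 - 473/2 + 223729/2) = -277943/111636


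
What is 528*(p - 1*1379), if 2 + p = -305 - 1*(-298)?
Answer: -732864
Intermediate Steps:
p = -9 (p = -2 + (-305 - 1*(-298)) = -2 + (-305 + 298) = -2 - 7 = -9)
528*(p - 1*1379) = 528*(-9 - 1*1379) = 528*(-9 - 1379) = 528*(-1388) = -732864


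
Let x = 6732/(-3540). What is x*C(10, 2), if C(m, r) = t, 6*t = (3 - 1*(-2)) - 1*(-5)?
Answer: -187/59 ≈ -3.1695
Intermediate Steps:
x = -561/295 (x = 6732*(-1/3540) = -561/295 ≈ -1.9017)
t = 5/3 (t = ((3 - 1*(-2)) - 1*(-5))/6 = ((3 + 2) + 5)/6 = (5 + 5)/6 = (⅙)*10 = 5/3 ≈ 1.6667)
C(m, r) = 5/3
x*C(10, 2) = -561/295*5/3 = -187/59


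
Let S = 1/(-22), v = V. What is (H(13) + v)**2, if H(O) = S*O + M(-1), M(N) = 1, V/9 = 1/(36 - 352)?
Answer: 1750329/12082576 ≈ 0.14486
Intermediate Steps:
V = -9/316 (V = 9/(36 - 352) = 9/(-316) = 9*(-1/316) = -9/316 ≈ -0.028481)
v = -9/316 ≈ -0.028481
S = -1/22 ≈ -0.045455
H(O) = 1 - O/22 (H(O) = -O/22 + 1 = 1 - O/22)
(H(13) + v)**2 = ((1 - 1/22*13) - 9/316)**2 = ((1 - 13/22) - 9/316)**2 = (9/22 - 9/316)**2 = (1323/3476)**2 = 1750329/12082576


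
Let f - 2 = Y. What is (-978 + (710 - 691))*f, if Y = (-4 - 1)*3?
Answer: 12467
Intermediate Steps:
Y = -15 (Y = -5*3 = -15)
f = -13 (f = 2 - 15 = -13)
(-978 + (710 - 691))*f = (-978 + (710 - 691))*(-13) = (-978 + 19)*(-13) = -959*(-13) = 12467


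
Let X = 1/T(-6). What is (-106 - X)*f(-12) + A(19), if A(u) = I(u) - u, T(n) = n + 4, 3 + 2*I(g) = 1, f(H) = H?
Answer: 1246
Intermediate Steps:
I(g) = -1 (I(g) = -3/2 + (1/2)*1 = -3/2 + 1/2 = -1)
T(n) = 4 + n
X = -1/2 (X = 1/(4 - 6) = 1/(-2) = -1/2 ≈ -0.50000)
A(u) = -1 - u
(-106 - X)*f(-12) + A(19) = (-106 - 1*(-1/2))*(-12) + (-1 - 1*19) = (-106 + 1/2)*(-12) + (-1 - 19) = -211/2*(-12) - 20 = 1266 - 20 = 1246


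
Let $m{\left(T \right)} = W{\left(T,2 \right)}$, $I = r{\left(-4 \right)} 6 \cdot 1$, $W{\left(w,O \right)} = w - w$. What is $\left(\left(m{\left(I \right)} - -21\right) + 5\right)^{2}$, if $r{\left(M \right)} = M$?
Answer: $676$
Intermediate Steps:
$W{\left(w,O \right)} = 0$
$I = -24$ ($I = \left(-4\right) 6 \cdot 1 = \left(-24\right) 1 = -24$)
$m{\left(T \right)} = 0$
$\left(\left(m{\left(I \right)} - -21\right) + 5\right)^{2} = \left(\left(0 - -21\right) + 5\right)^{2} = \left(\left(0 + 21\right) + 5\right)^{2} = \left(21 + 5\right)^{2} = 26^{2} = 676$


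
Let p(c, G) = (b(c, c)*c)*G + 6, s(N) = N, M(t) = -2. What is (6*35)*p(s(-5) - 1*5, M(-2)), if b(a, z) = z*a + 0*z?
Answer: 421260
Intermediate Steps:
b(a, z) = a*z (b(a, z) = a*z + 0 = a*z)
p(c, G) = 6 + G*c³ (p(c, G) = ((c*c)*c)*G + 6 = (c²*c)*G + 6 = c³*G + 6 = G*c³ + 6 = 6 + G*c³)
(6*35)*p(s(-5) - 1*5, M(-2)) = (6*35)*(6 - 2*(-5 - 1*5)³) = 210*(6 - 2*(-5 - 5)³) = 210*(6 - 2*(-10)³) = 210*(6 - 2*(-1000)) = 210*(6 + 2000) = 210*2006 = 421260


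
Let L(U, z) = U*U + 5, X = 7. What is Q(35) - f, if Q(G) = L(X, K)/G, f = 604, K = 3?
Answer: -21086/35 ≈ -602.46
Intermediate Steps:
L(U, z) = 5 + U² (L(U, z) = U² + 5 = 5 + U²)
Q(G) = 54/G (Q(G) = (5 + 7²)/G = (5 + 49)/G = 54/G)
Q(35) - f = 54/35 - 1*604 = 54*(1/35) - 604 = 54/35 - 604 = -21086/35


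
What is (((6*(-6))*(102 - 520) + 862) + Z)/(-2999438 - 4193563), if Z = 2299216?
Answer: -2315126/7193001 ≈ -0.32186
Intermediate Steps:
(((6*(-6))*(102 - 520) + 862) + Z)/(-2999438 - 4193563) = (((6*(-6))*(102 - 520) + 862) + 2299216)/(-2999438 - 4193563) = ((-36*(-418) + 862) + 2299216)/(-7193001) = ((15048 + 862) + 2299216)*(-1/7193001) = (15910 + 2299216)*(-1/7193001) = 2315126*(-1/7193001) = -2315126/7193001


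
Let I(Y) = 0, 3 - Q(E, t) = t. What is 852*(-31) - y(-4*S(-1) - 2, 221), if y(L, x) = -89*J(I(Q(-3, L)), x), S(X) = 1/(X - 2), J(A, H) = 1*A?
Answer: -26412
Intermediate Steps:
Q(E, t) = 3 - t
J(A, H) = A
S(X) = 1/(-2 + X)
y(L, x) = 0 (y(L, x) = -89*0 = 0)
852*(-31) - y(-4*S(-1) - 2, 221) = 852*(-31) - 1*0 = -26412 + 0 = -26412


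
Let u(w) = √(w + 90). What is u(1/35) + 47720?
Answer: 47720 + √110285/35 ≈ 47730.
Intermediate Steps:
u(w) = √(90 + w)
u(1/35) + 47720 = √(90 + 1/35) + 47720 = √(3151/35) + 47720 = √110285/35 + 47720 = 47720 + √110285/35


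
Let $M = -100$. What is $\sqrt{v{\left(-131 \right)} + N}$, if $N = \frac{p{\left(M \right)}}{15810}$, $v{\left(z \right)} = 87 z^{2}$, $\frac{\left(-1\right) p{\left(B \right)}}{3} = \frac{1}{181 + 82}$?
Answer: $\frac{\sqrt{2868101861273954690}}{1386010} \approx 1221.9$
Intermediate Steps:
$p{\left(B \right)} = - \frac{3}{263}$ ($p{\left(B \right)} = - \frac{3}{181 + 82} = - \frac{3}{263}$)
$N = - \frac{1}{1386010}$ ($N = - \frac{3}{263 \cdot 15810} = \left(- \frac{3}{263}\right) \frac{1}{15810} = - \frac{1}{1386010} \approx -7.215 \cdot 10^{-7}$)
$\sqrt{v{\left(-131 \right)} + N} = \sqrt{87 \left(-131\right)^{2} - \frac{1}{1386010}} = \sqrt{87 \cdot 17161 - \frac{1}{1386010}} = \sqrt{1493007 - \frac{1}{1386010}} = \sqrt{\frac{2069322632069}{1386010}} = \frac{\sqrt{2868101861273954690}}{1386010}$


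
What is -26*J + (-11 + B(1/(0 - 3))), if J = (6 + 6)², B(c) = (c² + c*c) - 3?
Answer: -33820/9 ≈ -3757.8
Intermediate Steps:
B(c) = -3 + 2*c² (B(c) = (c² + c²) - 3 = 2*c² - 3 = -3 + 2*c²)
J = 144 (J = 12² = 144)
-26*J + (-11 + B(1/(0 - 3))) = -26*144 + (-11 + (-3 + 2*(1/(0 - 3))²)) = -3744 + (-11 + (-3 + 2*(1/(-3))²)) = -3744 + (-11 + (-3 + 2*(-⅓)²)) = -3744 + (-11 + (-3 + 2*(⅑))) = -3744 + (-11 + (-3 + 2/9)) = -3744 + (-11 - 25/9) = -3744 - 124/9 = -33820/9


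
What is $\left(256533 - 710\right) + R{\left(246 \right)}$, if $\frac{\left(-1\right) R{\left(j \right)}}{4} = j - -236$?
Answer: $253895$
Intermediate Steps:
$R{\left(j \right)} = -944 - 4 j$ ($R{\left(j \right)} = - 4 \left(j - -236\right) = - 4 \left(j + 236\right) = - 4 \left(236 + j\right) = -944 - 4 j$)
$\left(256533 - 710\right) + R{\left(246 \right)} = \left(256533 - 710\right) - 1928 = 255823 - 1928 = 253895$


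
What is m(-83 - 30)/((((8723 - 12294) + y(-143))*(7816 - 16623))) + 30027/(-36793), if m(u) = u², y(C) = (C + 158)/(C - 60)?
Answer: -191610235391341/234902733886528 ≈ -0.81570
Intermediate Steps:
y(C) = (158 + C)/(-60 + C)
m(-83 - 30)/((((8723 - 12294) + y(-143))*(7816 - 16623))) + 30027/(-36793) = (-83 - 30)²/((((8723 - 12294) + (158 - 143)/(-60 - 143))*(7816 - 16623))) + 30027/(-36793) = (-113)²/(((-3571 + 15/(-203))*(-8807))) + 30027*(-1/36793) = 12769/(((-3571 - 1/203*15)*(-8807))) - 30027/36793 = 12769/(((-3571 - 15/203)*(-8807))) - 30027/36793 = 12769/((-724928/203*(-8807))) - 30027/36793 = 12769/(6384440896/203) - 30027/36793 = 12769*(203/6384440896) - 30027/36793 = 2592107/6384440896 - 30027/36793 = -191610235391341/234902733886528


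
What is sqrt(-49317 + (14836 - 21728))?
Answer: I*sqrt(56209) ≈ 237.08*I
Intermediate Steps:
sqrt(-49317 + (14836 - 21728)) = sqrt(-49317 - 6892) = sqrt(-56209) = I*sqrt(56209)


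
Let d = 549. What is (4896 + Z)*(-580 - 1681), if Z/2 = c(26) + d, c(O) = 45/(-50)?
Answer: -67741821/5 ≈ -1.3548e+7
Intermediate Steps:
c(O) = -9/10 (c(O) = 45*(-1/50) = -9/10)
Z = 5481/5 (Z = 2*(-9/10 + 549) = 2*(5481/10) = 5481/5 ≈ 1096.2)
(4896 + Z)*(-580 - 1681) = (4896 + 5481/5)*(-580 - 1681) = (29961/5)*(-2261) = -67741821/5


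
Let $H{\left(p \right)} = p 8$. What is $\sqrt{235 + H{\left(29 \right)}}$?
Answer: $\sqrt{467} \approx 21.61$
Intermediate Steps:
$H{\left(p \right)} = 8 p$
$\sqrt{235 + H{\left(29 \right)}} = \sqrt{235 + 8 \cdot 29} = \sqrt{235 + 232} = \sqrt{467}$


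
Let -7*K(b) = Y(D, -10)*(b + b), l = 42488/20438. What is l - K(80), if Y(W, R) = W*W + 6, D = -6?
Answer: 9831484/10219 ≈ 962.08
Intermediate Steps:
l = 21244/10219 (l = 42488*(1/20438) = 21244/10219 ≈ 2.0789)
Y(W, R) = 6 + W² (Y(W, R) = W² + 6 = 6 + W²)
K(b) = -12*b (K(b) = -(6 + (-6)²)*(b + b)/7 = -(6 + 36)*2*b/7 = -6*2*b = -12*b)
l - K(80) = 21244/10219 - (-12)*80 = 21244/10219 - 1*(-960) = 21244/10219 + 960 = 9831484/10219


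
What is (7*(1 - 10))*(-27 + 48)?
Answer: -1323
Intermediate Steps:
(7*(1 - 10))*(-27 + 48) = (7*(-9))*21 = -63*21 = -1323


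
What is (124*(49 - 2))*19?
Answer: 110732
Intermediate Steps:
(124*(49 - 2))*19 = (124*47)*19 = 5828*19 = 110732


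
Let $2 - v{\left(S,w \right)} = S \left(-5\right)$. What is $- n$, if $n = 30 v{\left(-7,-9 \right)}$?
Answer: $990$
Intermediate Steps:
$v{\left(S,w \right)} = 2 + 5 S$ ($v{\left(S,w \right)} = 2 - S \left(-5\right) = 2 - - 5 S = 2 + 5 S$)
$n = -990$ ($n = 30 \left(2 + 5 \left(-7\right)\right) = 30 \left(2 - 35\right) = 30 \left(-33\right) = -990$)
$- n = \left(-1\right) \left(-990\right) = 990$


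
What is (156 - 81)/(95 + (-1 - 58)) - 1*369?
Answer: -4403/12 ≈ -366.92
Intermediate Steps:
(156 - 81)/(95 + (-1 - 58)) - 1*369 = 75/(95 - 59) - 369 = 75/36 - 369 = 75*(1/36) - 369 = 25/12 - 369 = -4403/12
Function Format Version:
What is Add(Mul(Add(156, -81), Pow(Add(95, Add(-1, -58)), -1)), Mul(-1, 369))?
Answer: Rational(-4403, 12) ≈ -366.92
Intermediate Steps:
Add(Mul(Add(156, -81), Pow(Add(95, Add(-1, -58)), -1)), Mul(-1, 369)) = Add(Mul(75, Pow(Add(95, -59), -1)), -369) = Add(Mul(75, Pow(36, -1)), -369) = Add(Mul(75, Rational(1, 36)), -369) = Add(Rational(25, 12), -369) = Rational(-4403, 12)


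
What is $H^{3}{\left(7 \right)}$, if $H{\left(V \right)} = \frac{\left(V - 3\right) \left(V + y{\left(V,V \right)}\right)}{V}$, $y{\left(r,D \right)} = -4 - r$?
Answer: $- \frac{4096}{343} \approx -11.942$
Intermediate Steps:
$H{\left(V \right)} = \frac{12 - 4 V}{V}$ ($H{\left(V \right)} = \frac{\left(V - 3\right) \left(V - \left(4 + V\right)\right)}{V} = \frac{\left(-3 + V\right) \left(-4\right)}{V} = \frac{12 - 4 V}{V}$)
$H^{3}{\left(7 \right)} = \left(-4 + \frac{12}{7}\right)^{3} = \left(- \frac{16}{7}\right)^{3} = - \frac{4096}{343}$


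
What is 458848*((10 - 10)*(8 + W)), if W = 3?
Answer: 0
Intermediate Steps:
458848*((10 - 10)*(8 + W)) = 458848*((10 - 10)*(8 + 3)) = 458848*(0*11) = 458848*0 = 0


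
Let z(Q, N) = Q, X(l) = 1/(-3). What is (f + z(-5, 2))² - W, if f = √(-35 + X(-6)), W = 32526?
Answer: -32526 + (15 - I*√318)²/9 ≈ -32536.0 - 59.442*I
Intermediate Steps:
X(l) = -⅓
f = I*√318/3 (f = √(-35 - ⅓) = √(-106/3) = I*√318/3 ≈ 5.9442*I)
(f + z(-5, 2))² - W = (I*√318/3 - 5)² - 1*32526 = (-5 + I*√318/3)² - 32526 = -32526 + (-5 + I*√318/3)²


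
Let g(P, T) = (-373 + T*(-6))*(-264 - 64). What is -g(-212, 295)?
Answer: -702904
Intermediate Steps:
g(P, T) = 122344 + 1968*T (g(P, T) = (-373 - 6*T)*(-328) = 122344 + 1968*T)
-g(-212, 295) = -(122344 + 1968*295) = -(122344 + 580560) = -1*702904 = -702904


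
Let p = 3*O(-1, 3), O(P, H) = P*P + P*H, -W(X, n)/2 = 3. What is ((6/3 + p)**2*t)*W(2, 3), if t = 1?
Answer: -96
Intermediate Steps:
W(X, n) = -6 (W(X, n) = -2*3 = -6)
O(P, H) = P**2 + H*P
p = -6 (p = 3*(-(3 - 1)) = 3*(-1*2) = 3*(-2) = -6)
((6/3 + p)**2*t)*W(2, 3) = ((6/3 - 6)**2*1)*(-6) = ((6*(1/3) - 6)**2*1)*(-6) = ((2 - 6)**2*1)*(-6) = ((-4)**2*1)*(-6) = (16*1)*(-6) = 16*(-6) = -96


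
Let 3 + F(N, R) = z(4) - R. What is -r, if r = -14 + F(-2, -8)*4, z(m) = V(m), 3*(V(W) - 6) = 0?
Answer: -30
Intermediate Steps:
V(W) = 6 (V(W) = 6 + (⅓)*0 = 6 + 0 = 6)
z(m) = 6
F(N, R) = 3 - R (F(N, R) = -3 + (6 - R) = 3 - R)
r = 30 (r = -14 + (3 - 1*(-8))*4 = -14 + (3 + 8)*4 = -14 + 11*4 = -14 + 44 = 30)
-r = -1*30 = -30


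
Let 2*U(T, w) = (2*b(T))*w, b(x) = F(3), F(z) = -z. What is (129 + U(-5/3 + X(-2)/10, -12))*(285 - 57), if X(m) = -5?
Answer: 37620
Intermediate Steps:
b(x) = -3 (b(x) = -1*3 = -3)
U(T, w) = -3*w (U(T, w) = ((2*(-3))*w)/2 = (-6*w)/2 = -3*w)
(129 + U(-5/3 + X(-2)/10, -12))*(285 - 57) = (129 - 3*(-12))*(285 - 57) = (129 + 36)*228 = 165*228 = 37620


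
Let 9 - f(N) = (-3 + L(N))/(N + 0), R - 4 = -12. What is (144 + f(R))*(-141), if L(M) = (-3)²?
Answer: -86715/4 ≈ -21679.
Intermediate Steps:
R = -8 (R = 4 - 12 = -8)
L(M) = 9
f(N) = 9 - 6/N (f(N) = 9 - (-3 + 9)/(N + 0) = 9 - 6/N)
(144 + f(R))*(-141) = (144 + (9 - 6/(-8)))*(-141) = (144 + (9 - 6*(-⅛)))*(-141) = (144 + (9 + ¾))*(-141) = (144 + 39/4)*(-141) = (615/4)*(-141) = -86715/4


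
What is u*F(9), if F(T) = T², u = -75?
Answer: -6075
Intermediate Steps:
u*F(9) = -75*9² = -75*81 = -6075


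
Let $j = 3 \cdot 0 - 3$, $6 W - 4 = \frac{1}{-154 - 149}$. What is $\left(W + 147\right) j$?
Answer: $- \frac{268457}{606} \approx -443.0$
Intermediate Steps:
$W = \frac{1211}{1818}$ ($W = \frac{2}{3} + \frac{1}{6 \left(-154 - 149\right)} = \frac{2}{3} + \frac{1}{6 \left(-303\right)} = \frac{2}{3} + \frac{1}{6} \left(- \frac{1}{303}\right) = \frac{2}{3} - \frac{1}{1818} = \frac{1211}{1818} \approx 0.66612$)
$j = -3$ ($j = 0 - 3 = -3$)
$\left(W + 147\right) j = \left(\frac{1211}{1818} + 147\right) \left(-3\right) = \frac{268457}{1818} \left(-3\right) = - \frac{268457}{606}$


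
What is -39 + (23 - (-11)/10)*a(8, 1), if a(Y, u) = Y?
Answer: 769/5 ≈ 153.80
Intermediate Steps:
-39 + (23 - (-11)/10)*a(8, 1) = -39 + (23 - (-11)/10)*8 = -39 + (23 - 1*(-11/10))*8 = -39 + (23 + 11/10)*8 = -39 + (241/10)*8 = -39 + 964/5 = 769/5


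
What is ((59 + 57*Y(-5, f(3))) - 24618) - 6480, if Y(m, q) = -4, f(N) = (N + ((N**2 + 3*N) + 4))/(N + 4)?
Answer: -31267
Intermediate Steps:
f(N) = (4 + N**2 + 4*N)/(4 + N) (f(N) = (N + (4 + N**2 + 3*N))/(4 + N) = (4 + N**2 + 4*N)/(4 + N))
((59 + 57*Y(-5, f(3))) - 24618) - 6480 = ((59 + 57*(-4)) - 24618) - 6480 = ((59 - 228) - 24618) - 6480 = (-169 - 24618) - 6480 = -24787 - 6480 = -31267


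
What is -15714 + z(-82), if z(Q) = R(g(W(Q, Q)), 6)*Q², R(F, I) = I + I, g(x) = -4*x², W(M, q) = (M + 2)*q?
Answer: 64974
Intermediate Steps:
W(M, q) = q*(2 + M) (W(M, q) = (2 + M)*q = q*(2 + M))
R(F, I) = 2*I
z(Q) = 12*Q² (z(Q) = (2*6)*Q² = 12*Q²)
-15714 + z(-82) = -15714 + 12*(-82)² = -15714 + 12*6724 = -15714 + 80688 = 64974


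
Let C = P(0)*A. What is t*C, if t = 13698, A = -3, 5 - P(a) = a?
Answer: -205470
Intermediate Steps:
P(a) = 5 - a
C = -15 (C = (5 - 1*0)*(-3) = (5 + 0)*(-3) = 5*(-3) = -15)
t*C = 13698*(-15) = -205470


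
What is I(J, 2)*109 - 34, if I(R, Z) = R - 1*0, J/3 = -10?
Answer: -3304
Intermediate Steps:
J = -30 (J = 3*(-10) = -30)
I(R, Z) = R (I(R, Z) = R + 0 = R)
I(J, 2)*109 - 34 = -30*109 - 34 = -3270 - 34 = -3304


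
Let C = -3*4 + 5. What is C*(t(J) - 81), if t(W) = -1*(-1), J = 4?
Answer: 560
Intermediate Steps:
t(W) = 1
C = -7 (C = -12 + 5 = -7)
C*(t(J) - 81) = -7*(1 - 81) = -7*(-80) = 560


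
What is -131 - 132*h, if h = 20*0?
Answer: -131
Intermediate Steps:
h = 0
-131 - 132*h = -131 - 132*0 = -131 + 0 = -131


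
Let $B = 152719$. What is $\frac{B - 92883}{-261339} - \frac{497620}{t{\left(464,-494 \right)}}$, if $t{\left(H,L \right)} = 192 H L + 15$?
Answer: $- \frac{278144706208}{1277931942547} \approx -0.21765$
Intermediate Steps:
$t{\left(H,L \right)} = 15 + 192 H L$ ($t{\left(H,L \right)} = 192 H L + 15 = 15 + 192 H L$)
$\frac{B - 92883}{-261339} - \frac{497620}{t{\left(464,-494 \right)}} = \frac{152719 - 92883}{-261339} - \frac{497620}{15 + 192 \cdot 464 \left(-494\right)} = 59836 \left(- \frac{1}{261339}\right) - \frac{497620}{15 - 44009472} = - \frac{59836}{261339} - \frac{497620}{-44009457} = - \frac{59836}{261339} - - \frac{497620}{44009457} = - \frac{59836}{261339} + \frac{497620}{44009457} = - \frac{278144706208}{1277931942547}$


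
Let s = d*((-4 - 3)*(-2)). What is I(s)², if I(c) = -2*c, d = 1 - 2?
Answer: 784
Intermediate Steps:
d = -1
s = -14 (s = -(-4 - 3)*(-2) = -(-7)*(-2) = -1*14 = -14)
I(s)² = (-2*(-14))² = 28² = 784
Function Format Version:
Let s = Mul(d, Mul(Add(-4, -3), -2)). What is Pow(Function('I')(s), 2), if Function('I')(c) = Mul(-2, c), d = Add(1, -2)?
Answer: 784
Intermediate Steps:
d = -1
s = -14 (s = Mul(-1, Mul(Add(-4, -3), -2)) = Mul(-1, Mul(-7, -2)) = Mul(-1, 14) = -14)
Pow(Function('I')(s), 2) = Pow(Mul(-2, -14), 2) = Pow(28, 2) = 784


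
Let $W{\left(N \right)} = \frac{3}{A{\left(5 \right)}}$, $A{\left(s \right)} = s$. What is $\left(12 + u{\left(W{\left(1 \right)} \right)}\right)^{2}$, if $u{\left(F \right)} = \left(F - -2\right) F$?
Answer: $\frac{114921}{625} \approx 183.87$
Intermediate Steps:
$W{\left(N \right)} = \frac{3}{5}$
$u{\left(F \right)} = F \left(2 + F\right)$ ($u{\left(F \right)} = \left(F + 2\right) F = \left(2 + F\right) F = F \left(2 + F\right)$)
$\left(12 + u{\left(W{\left(1 \right)} \right)}\right)^{2} = \left(12 + \frac{3 \left(2 + \frac{3}{5}\right)}{5}\right)^{2} = \left(12 + \frac{3}{5} \cdot \frac{13}{5}\right)^{2} = \left(12 + \frac{39}{25}\right)^{2} = \left(\frac{339}{25}\right)^{2} = \frac{114921}{625}$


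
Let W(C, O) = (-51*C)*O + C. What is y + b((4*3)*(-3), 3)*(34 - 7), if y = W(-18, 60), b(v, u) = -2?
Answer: 55008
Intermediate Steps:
W(C, O) = C - 51*C*O (W(C, O) = -51*C*O + C = C - 51*C*O)
y = 55062 (y = -18*(1 - 51*60) = -18*(1 - 3060) = -18*(-3059) = 55062)
y + b((4*3)*(-3), 3)*(34 - 7) = 55062 - 2*(34 - 7) = 55062 - 2*27 = 55062 - 54 = 55008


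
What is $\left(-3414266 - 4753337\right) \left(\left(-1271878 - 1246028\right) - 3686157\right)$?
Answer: $50672323570989$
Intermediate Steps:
$\left(-3414266 - 4753337\right) \left(\left(-1271878 - 1246028\right) - 3686157\right) = - 8167603 \left(-2517906 - 3686157\right) = \left(-8167603\right) \left(-6204063\right) = 50672323570989$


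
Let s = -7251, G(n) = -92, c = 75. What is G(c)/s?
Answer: 92/7251 ≈ 0.012688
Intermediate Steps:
G(c)/s = -92/(-7251) = -92*(-1/7251) = 92/7251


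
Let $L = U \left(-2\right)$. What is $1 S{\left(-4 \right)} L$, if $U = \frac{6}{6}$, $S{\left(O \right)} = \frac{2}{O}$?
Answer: $1$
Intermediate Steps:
$U = 1$ ($U = 6 \cdot \frac{1}{6} = 1$)
$L = -2$ ($L = 1 \left(-2\right) = -2$)
$1 S{\left(-4 \right)} L = 1 \frac{2}{-4} \left(-2\right) = 1 \cdot 2 \left(- \frac{1}{4}\right) \left(-2\right) = 1 \left(- \frac{1}{2}\right) \left(-2\right) = \left(- \frac{1}{2}\right) \left(-2\right) = 1$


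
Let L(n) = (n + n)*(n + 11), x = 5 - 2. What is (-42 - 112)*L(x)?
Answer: -12936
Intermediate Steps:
x = 3
L(n) = 2*n*(11 + n) (L(n) = (2*n)*(11 + n) = 2*n*(11 + n))
(-42 - 112)*L(x) = (-42 - 112)*(2*3*(11 + 3)) = -308*3*14 = -154*84 = -12936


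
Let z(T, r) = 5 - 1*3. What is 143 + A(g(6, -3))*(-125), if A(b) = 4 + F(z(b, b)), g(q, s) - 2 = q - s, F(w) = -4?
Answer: 143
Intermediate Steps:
z(T, r) = 2 (z(T, r) = 5 - 3 = 2)
g(q, s) = 2 + q - s (g(q, s) = 2 + (q - s) = 2 + q - s)
A(b) = 0 (A(b) = 4 - 4 = 0)
143 + A(g(6, -3))*(-125) = 143 + 0*(-125) = 143 + 0 = 143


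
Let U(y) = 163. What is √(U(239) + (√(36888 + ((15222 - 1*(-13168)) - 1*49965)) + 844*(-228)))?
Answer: √(-192269 + √15313) ≈ 438.34*I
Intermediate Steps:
√(U(239) + (√(36888 + ((15222 - 1*(-13168)) - 1*49965)) + 844*(-228))) = √(163 + (√(36888 + ((15222 - 1*(-13168)) - 1*49965)) + 844*(-228))) = √(163 + (√(36888 + ((15222 + 13168) - 49965)) - 192432)) = √(163 + (√(36888 + (28390 - 49965)) - 192432)) = √(163 + (√(36888 - 21575) - 192432)) = √(163 + (√15313 - 192432)) = √(163 + (-192432 + √15313)) = √(-192269 + √15313)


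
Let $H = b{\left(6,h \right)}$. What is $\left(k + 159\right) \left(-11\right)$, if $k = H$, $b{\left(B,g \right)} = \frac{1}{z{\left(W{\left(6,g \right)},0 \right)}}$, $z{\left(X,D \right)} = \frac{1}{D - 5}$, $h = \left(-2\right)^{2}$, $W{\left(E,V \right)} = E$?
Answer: $-1694$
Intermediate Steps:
$h = 4$
$z{\left(X,D \right)} = \frac{1}{-5 + D}$
$b{\left(B,g \right)} = -5$ ($b{\left(B,g \right)} = \frac{1}{\frac{1}{-5 + 0}} = \frac{1}{\frac{1}{-5}} = \frac{1}{- \frac{1}{5}} = -5$)
$H = -5$
$k = -5$
$\left(k + 159\right) \left(-11\right) = \left(-5 + 159\right) \left(-11\right) = 154 \left(-11\right) = -1694$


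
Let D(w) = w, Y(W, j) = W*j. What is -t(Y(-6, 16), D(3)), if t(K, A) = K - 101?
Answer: 197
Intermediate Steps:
t(K, A) = -101 + K
-t(Y(-6, 16), D(3)) = -(-101 - 6*16) = -(-101 - 96) = -1*(-197) = 197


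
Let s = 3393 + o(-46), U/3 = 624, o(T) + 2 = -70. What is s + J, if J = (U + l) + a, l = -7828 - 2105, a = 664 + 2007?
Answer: -2069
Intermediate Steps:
a = 2671
o(T) = -72 (o(T) = -2 - 70 = -72)
U = 1872 (U = 3*624 = 1872)
l = -9933
s = 3321 (s = 3393 - 72 = 3321)
J = -5390 (J = (1872 - 9933) + 2671 = -8061 + 2671 = -5390)
s + J = 3321 - 5390 = -2069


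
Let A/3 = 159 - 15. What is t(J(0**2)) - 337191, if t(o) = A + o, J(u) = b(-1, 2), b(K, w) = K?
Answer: -336760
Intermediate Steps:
J(u) = -1
A = 432 (A = 3*(159 - 15) = 3*144 = 432)
t(o) = 432 + o
t(J(0**2)) - 337191 = (432 - 1) - 337191 = 431 - 337191 = -336760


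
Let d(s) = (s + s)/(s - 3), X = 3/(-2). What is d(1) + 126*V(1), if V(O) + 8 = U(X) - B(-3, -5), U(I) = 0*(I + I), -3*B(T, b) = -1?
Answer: -1051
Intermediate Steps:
B(T, b) = ⅓ (B(T, b) = -⅓*(-1) = ⅓)
X = -3/2 (X = 3*(-½) = -3/2 ≈ -1.5000)
U(I) = 0 (U(I) = 0*(2*I) = 0)
V(O) = -25/3 (V(O) = -8 + (0 - 1*⅓) = -8 + (0 - ⅓) = -8 - ⅓ = -25/3)
d(s) = 2*s/(-3 + s) (d(s) = (2*s)/(-3 + s) = 2*s/(-3 + s))
d(1) + 126*V(1) = 2*1/(-3 + 1) + 126*(-25/3) = 2*1/(-2) - 1050 = 2*1*(-½) - 1050 = -1 - 1050 = -1051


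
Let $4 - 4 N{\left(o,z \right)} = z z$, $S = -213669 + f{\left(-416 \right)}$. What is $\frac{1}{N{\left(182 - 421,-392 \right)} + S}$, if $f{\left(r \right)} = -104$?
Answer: $- \frac{1}{252188} \approx -3.9653 \cdot 10^{-6}$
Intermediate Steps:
$S = -213773$ ($S = -213669 - 104 = -213773$)
$N{\left(o,z \right)} = 1 - \frac{z^{2}}{4}$ ($N{\left(o,z \right)} = 1 - \frac{z z}{4} = 1 - \frac{z^{2}}{4}$)
$\frac{1}{N{\left(182 - 421,-392 \right)} + S} = \frac{1}{\left(1 - \frac{\left(-392\right)^{2}}{4}\right) - 213773} = \frac{1}{\left(1 - 38416\right) - 213773} = \frac{1}{-38415 - 213773} = \frac{1}{-252188} = - \frac{1}{252188}$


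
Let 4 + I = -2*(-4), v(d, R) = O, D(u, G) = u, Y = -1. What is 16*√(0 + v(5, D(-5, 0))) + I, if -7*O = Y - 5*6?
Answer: 4 + 16*√217/7 ≈ 37.671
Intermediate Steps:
O = 31/7 (O = -(-1 - 5*6)/7 = -(-1 - 30)/7 = -⅐*(-31) = 31/7 ≈ 4.4286)
v(d, R) = 31/7
I = 4 (I = -4 - 2*(-4) = -4 + 8 = 4)
16*√(0 + v(5, D(-5, 0))) + I = 16*√(0 + 31/7) + 4 = 16*√(31/7) + 4 = 16*(√217/7) + 4 = 16*√217/7 + 4 = 4 + 16*√217/7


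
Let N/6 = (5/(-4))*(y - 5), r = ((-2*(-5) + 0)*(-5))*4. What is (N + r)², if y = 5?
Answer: 40000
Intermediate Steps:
r = -200 (r = ((10 + 0)*(-5))*4 = (10*(-5))*4 = -50*4 = -200)
N = 0 (N = 6*((5/(-4))*(5 - 5)) = 6*((5*(-¼))*0) = 6*(-5/4*0) = 6*0 = 0)
(N + r)² = (0 - 200)² = (-200)² = 40000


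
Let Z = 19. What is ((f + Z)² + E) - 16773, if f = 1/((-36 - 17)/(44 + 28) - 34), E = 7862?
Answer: -53487096102/6255001 ≈ -8551.1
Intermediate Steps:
f = -72/2501 (f = 1/(-53/72 - 34) = 1/(-2501/72) = -72/2501 ≈ -0.028788)
((f + Z)² + E) - 16773 = ((-72/2501 + 19)² + 7862) - 16773 = ((47447/2501)² + 7862) - 16773 = (2251217809/6255001 + 7862) - 16773 = 51428035671/6255001 - 16773 = -53487096102/6255001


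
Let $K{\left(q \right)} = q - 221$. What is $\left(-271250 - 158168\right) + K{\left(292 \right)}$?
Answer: $-429347$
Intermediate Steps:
$K{\left(q \right)} = -221 + q$
$\left(-271250 - 158168\right) + K{\left(292 \right)} = \left(-271250 - 158168\right) + \left(-221 + 292\right) = -429418 + 71 = -429347$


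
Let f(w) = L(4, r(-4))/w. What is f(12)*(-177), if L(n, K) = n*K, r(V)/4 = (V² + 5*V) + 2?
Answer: 472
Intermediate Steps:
r(V) = 8 + 4*V² + 20*V (r(V) = 4*((V² + 5*V) + 2) = 4*(2 + V² + 5*V) = 8 + 4*V² + 20*V)
L(n, K) = K*n
f(w) = -32/w (f(w) = ((8 + 4*(-4)² + 20*(-4))*4)/w = ((8 + 4*16 - 80)*4)/w = ((8 + 64 - 80)*4)/w = (-8*4)/w = -32/w)
f(12)*(-177) = -32/12*(-177) = -32*1/12*(-177) = -8/3*(-177) = 472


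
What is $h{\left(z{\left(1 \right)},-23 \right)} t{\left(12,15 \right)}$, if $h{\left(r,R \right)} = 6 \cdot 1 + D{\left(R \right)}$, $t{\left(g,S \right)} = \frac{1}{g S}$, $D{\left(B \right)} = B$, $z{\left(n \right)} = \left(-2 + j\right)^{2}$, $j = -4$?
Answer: $- \frac{17}{180} \approx -0.094444$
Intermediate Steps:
$z{\left(n \right)} = 36$ ($z{\left(n \right)} = \left(-2 - 4\right)^{2} = \left(-6\right)^{2} = 36$)
$t{\left(g,S \right)} = \frac{1}{S g}$
$h{\left(r,R \right)} = 6 + R$ ($h{\left(r,R \right)} = 6 \cdot 1 + R = 6 + R$)
$h{\left(z{\left(1 \right)},-23 \right)} t{\left(12,15 \right)} = \left(6 - 23\right) \frac{1}{15 \cdot 12} = - 17 \cdot \frac{1}{15} \cdot \frac{1}{12} = \left(-17\right) \frac{1}{180} = - \frac{17}{180}$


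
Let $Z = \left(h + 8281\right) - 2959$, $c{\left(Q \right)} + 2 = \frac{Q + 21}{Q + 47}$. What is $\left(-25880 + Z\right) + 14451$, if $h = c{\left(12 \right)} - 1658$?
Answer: $- \frac{458220}{59} \approx -7766.4$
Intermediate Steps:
$c{\left(Q \right)} = -2 + \frac{21 + Q}{47 + Q}$ ($c{\left(Q \right)} = -2 + \frac{Q + 21}{Q + 47} = -2 + \frac{21 + Q}{47 + Q}$)
$h = - \frac{97907}{59}$ ($h = \frac{-73 - 12}{47 + 12} - 1658 = \frac{-73 - 12}{59} - 1658 = \frac{1}{59} \left(-85\right) - 1658 = - \frac{85}{59} - 1658 = - \frac{97907}{59} \approx -1659.4$)
$Z = \frac{216091}{59}$ ($Z = \left(- \frac{97907}{59} + 8281\right) - 2959 = \frac{390672}{59} - 2959 = \frac{216091}{59} \approx 3662.6$)
$\left(-25880 + Z\right) + 14451 = \left(-25880 + \frac{216091}{59}\right) + 14451 = - \frac{1310829}{59} + 14451 = - \frac{458220}{59}$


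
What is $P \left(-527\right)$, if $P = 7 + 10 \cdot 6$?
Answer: $-35309$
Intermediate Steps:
$P = 67$ ($P = 7 + 60 = 67$)
$P \left(-527\right) = 67 \left(-527\right) = -35309$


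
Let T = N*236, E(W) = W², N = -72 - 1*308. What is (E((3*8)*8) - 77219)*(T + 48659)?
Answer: 1655402455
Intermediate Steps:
N = -380 (N = -72 - 308 = -380)
T = -89680 (T = -380*236 = -89680)
(E((3*8)*8) - 77219)*(T + 48659) = (((3*8)*8)² - 77219)*(-89680 + 48659) = ((24*8)² - 77219)*(-41021) = (192² - 77219)*(-41021) = (36864 - 77219)*(-41021) = -40355*(-41021) = 1655402455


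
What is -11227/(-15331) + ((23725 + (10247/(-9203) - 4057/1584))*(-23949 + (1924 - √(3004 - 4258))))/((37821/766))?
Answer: -44720710370031572152033/4226278328278776 - 132440960844923*I*√1254/275668797096 ≈ -1.0582e+7 - 17013.0*I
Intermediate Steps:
-11227/(-15331) + ((23725 + (10247/(-9203) - 4057/1584))*(-23949 + (1924 - √(3004 - 4258))))/((37821/766)) = -11227*(-1/15331) + ((23725 + (10247*(-1/9203) - 4057*1/1584))*(-23949 + (1924 - √(-1254))))/((37821*(1/766))) = 11227/15331 + ((23725 + (-10247/9203 - 4057/1584))*(-23949 + (1924 - I*√1254)))/(37821/766) = 11227/15331 + ((23725 - 53567819/14577552)*(-23949 + (1924 - I*√1254)))*(766/37821) = 11227/15331 + (345798853381*(-22025 - I*√1254)/14577552)*(766/37821) = 11227/15331 + (-7616219745716525/14577552 - 345798853381*I*√1254/14577552)*(766/37821) = 11227/15331 + (-2917012162609429075/275668797096 - 132440960844923*I*√1254/275668797096) = -44720710370031572152033/4226278328278776 - 132440960844923*I*√1254/275668797096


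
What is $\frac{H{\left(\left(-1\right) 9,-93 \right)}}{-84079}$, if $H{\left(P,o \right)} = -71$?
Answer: $\frac{71}{84079} \approx 0.00084444$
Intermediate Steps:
$\frac{H{\left(\left(-1\right) 9,-93 \right)}}{-84079} = - \frac{71}{-84079} = \left(-71\right) \left(- \frac{1}{84079}\right) = \frac{71}{84079}$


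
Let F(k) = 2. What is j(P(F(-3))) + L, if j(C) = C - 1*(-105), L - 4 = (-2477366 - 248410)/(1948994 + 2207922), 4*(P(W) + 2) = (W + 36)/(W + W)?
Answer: 903873823/8313832 ≈ 108.72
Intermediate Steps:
P(W) = -2 + (36 + W)/(8*W) (P(W) = -2 + ((W + 36)/(W + W))/4 = -2 + ((36 + W)/((2*W)))/4 = -2 + ((36 + W)*(1/(2*W)))/4 = -2 + ((36 + W)/(2*W))/4 = -2 + (36 + W)/(8*W))
L = 3475472/1039229 (L = 4 + (-2477366 - 248410)/(1948994 + 2207922) = 4 - 2725776/4156916 = 4 - 2725776*1/4156916 = 4 - 681444/1039229 = 3475472/1039229 ≈ 3.3443)
j(C) = 105 + C (j(C) = C + 105 = 105 + C)
j(P(F(-3))) + L = (105 + (3/8)*(12 - 5*2)/2) + 3475472/1039229 = (105 + (3/8)*(½)*(12 - 10)) + 3475472/1039229 = (105 + (3/8)*(½)*2) + 3475472/1039229 = (105 + 3/8) + 3475472/1039229 = 843/8 + 3475472/1039229 = 903873823/8313832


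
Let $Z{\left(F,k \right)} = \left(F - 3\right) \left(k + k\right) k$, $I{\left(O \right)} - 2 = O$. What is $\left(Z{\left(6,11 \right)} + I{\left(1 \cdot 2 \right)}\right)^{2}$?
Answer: $532900$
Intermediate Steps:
$I{\left(O \right)} = 2 + O$
$Z{\left(F,k \right)} = 2 k^{2} \left(-3 + F\right)$ ($Z{\left(F,k \right)} = \left(-3 + F\right) 2 k k = 2 k \left(-3 + F\right) k = 2 k^{2} \left(-3 + F\right)$)
$\left(Z{\left(6,11 \right)} + I{\left(1 \cdot 2 \right)}\right)^{2} = \left(2 \cdot 11^{2} \left(-3 + 6\right) + \left(2 + 1 \cdot 2\right)\right)^{2} = \left(2 \cdot 121 \cdot 3 + \left(2 + 2\right)\right)^{2} = \left(726 + 4\right)^{2} = 730^{2} = 532900$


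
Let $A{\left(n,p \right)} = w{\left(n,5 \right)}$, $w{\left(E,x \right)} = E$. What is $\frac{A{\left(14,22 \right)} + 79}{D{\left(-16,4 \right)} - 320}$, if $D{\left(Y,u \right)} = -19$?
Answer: $- \frac{31}{113} \approx -0.27434$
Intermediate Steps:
$A{\left(n,p \right)} = n$
$\frac{A{\left(14,22 \right)} + 79}{D{\left(-16,4 \right)} - 320} = \frac{14 + 79}{-19 - 320} = \frac{93}{-339} = 93 \left(- \frac{1}{339}\right) = - \frac{31}{113}$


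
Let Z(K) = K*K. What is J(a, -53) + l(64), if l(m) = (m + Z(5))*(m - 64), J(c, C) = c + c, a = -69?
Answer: -138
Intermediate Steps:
J(c, C) = 2*c
Z(K) = K²
l(m) = (-64 + m)*(25 + m) (l(m) = (m + 5²)*(m - 64) = (m + 25)*(-64 + m) = (25 + m)*(-64 + m) = (-64 + m)*(25 + m))
J(a, -53) + l(64) = 2*(-69) + (-1600 + 64² - 39*64) = -138 + (-1600 + 4096 - 2496) = -138 + 0 = -138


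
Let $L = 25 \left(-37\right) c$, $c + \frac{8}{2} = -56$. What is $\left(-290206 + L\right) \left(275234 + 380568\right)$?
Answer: $-153920664212$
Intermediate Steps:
$c = -60$ ($c = -4 - 56 = -60$)
$L = 55500$ ($L = 25 \left(-37\right) \left(-60\right) = \left(-925\right) \left(-60\right) = 55500$)
$\left(-290206 + L\right) \left(275234 + 380568\right) = \left(-290206 + 55500\right) \left(275234 + 380568\right) = \left(-234706\right) 655802 = -153920664212$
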